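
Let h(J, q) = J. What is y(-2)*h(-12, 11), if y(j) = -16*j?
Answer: -384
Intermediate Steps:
y(-2)*h(-12, 11) = -16*(-2)*(-12) = 32*(-12) = -384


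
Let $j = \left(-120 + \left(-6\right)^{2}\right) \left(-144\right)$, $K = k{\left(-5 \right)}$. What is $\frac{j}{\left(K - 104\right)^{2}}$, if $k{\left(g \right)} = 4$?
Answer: $\frac{756}{625} \approx 1.2096$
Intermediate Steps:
$K = 4$
$j = 12096$ ($j = \left(-120 + 36\right) \left(-144\right) = \left(-84\right) \left(-144\right) = 12096$)
$\frac{j}{\left(K - 104\right)^{2}} = \frac{12096}{\left(4 - 104\right)^{2}} = \frac{12096}{\left(-100\right)^{2}} = \frac{12096}{10000} = 12096 \cdot \frac{1}{10000} = \frac{756}{625}$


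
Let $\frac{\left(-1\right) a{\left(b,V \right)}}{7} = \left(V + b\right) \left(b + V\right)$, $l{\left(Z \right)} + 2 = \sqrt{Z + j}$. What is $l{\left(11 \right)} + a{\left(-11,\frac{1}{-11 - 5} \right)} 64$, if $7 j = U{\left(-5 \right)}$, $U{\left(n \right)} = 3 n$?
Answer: $- \frac{219311}{4} + \frac{\sqrt{434}}{7} \approx -54825.0$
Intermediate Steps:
$j = - \frac{15}{7}$ ($j = \frac{3 \left(-5\right)}{7} = \frac{1}{7} \left(-15\right) = - \frac{15}{7} \approx -2.1429$)
$l{\left(Z \right)} = -2 + \sqrt{- \frac{15}{7} + Z}$ ($l{\left(Z \right)} = -2 + \sqrt{Z - \frac{15}{7}} = -2 + \sqrt{- \frac{15}{7} + Z}$)
$a{\left(b,V \right)} = - 7 \left(V + b\right)^{2}$ ($a{\left(b,V \right)} = - 7 \left(V + b\right) \left(b + V\right) = - 7 \left(V + b\right) \left(V + b\right) = - 7 \left(V + b\right)^{2}$)
$l{\left(11 \right)} + a{\left(-11,\frac{1}{-11 - 5} \right)} 64 = \left(-2 + \frac{\sqrt{-105 + 49 \cdot 11}}{7}\right) + - 7 \left(\frac{1}{-11 - 5} - 11\right)^{2} \cdot 64 = \left(-2 + \frac{\sqrt{-105 + 539}}{7}\right) + - 7 \left(\frac{1}{-16} - 11\right)^{2} \cdot 64 = \left(-2 + \frac{\sqrt{434}}{7}\right) + - 7 \left(- \frac{1}{16} - 11\right)^{2} \cdot 64 = \left(-2 + \frac{\sqrt{434}}{7}\right) + - 7 \left(- \frac{177}{16}\right)^{2} \cdot 64 = \left(-2 + \frac{\sqrt{434}}{7}\right) + \left(-7\right) \frac{31329}{256} \cdot 64 = \left(-2 + \frac{\sqrt{434}}{7}\right) - \frac{219303}{4} = - \frac{219311}{4} + \frac{\sqrt{434}}{7}$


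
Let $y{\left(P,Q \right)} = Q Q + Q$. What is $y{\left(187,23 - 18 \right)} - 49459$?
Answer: $-49429$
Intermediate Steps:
$y{\left(P,Q \right)} = Q + Q^{2}$ ($y{\left(P,Q \right)} = Q^{2} + Q = Q + Q^{2}$)
$y{\left(187,23 - 18 \right)} - 49459 = \left(23 - 18\right) \left(1 + \left(23 - 18\right)\right) - 49459 = 5 \left(1 + 5\right) - 49459 = 5 \cdot 6 - 49459 = 30 - 49459 = -49429$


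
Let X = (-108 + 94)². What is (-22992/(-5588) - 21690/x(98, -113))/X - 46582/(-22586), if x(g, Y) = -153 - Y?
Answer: 8569701439/1766947952 ≈ 4.8500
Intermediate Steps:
X = 196 (X = (-14)² = 196)
(-22992/(-5588) - 21690/x(98, -113))/X - 46582/(-22586) = (-22992/(-5588) - 21690/(-153 - 1*(-113)))/196 - 46582/(-22586) = (-22992*(-1/5588) - 21690/(-153 + 113))*(1/196) - 46582*(-1/22586) = (5748/1397 - 21690/(-40))*(1/196) + 23291/11293 = (5748/1397 - 21690*(-1/40))*(1/196) + 23291/11293 = (5748/1397 + 2169/4)*(1/196) + 23291/11293 = (3053085/5588)*(1/196) + 23291/11293 = 436155/156464 + 23291/11293 = 8569701439/1766947952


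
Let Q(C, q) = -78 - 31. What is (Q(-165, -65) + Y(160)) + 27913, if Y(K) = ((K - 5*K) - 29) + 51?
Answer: 27186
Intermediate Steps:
Q(C, q) = -109
Y(K) = 22 - 4*K (Y(K) = (-4*K - 29) + 51 = (-29 - 4*K) + 51 = 22 - 4*K)
(Q(-165, -65) + Y(160)) + 27913 = (-109 + (22 - 4*160)) + 27913 = (-109 + (22 - 640)) + 27913 = (-109 - 618) + 27913 = -727 + 27913 = 27186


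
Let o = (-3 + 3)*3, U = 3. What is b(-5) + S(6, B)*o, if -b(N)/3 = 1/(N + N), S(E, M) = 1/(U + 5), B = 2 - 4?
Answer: 3/10 ≈ 0.30000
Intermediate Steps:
B = -2
S(E, M) = ⅛ (S(E, M) = 1/(3 + 5) = 1/8 = ⅛)
b(N) = -3/(2*N) (b(N) = -3/(N + N) = -3*1/(2*N) = -3/(2*N))
o = 0 (o = 0*3 = 0)
b(-5) + S(6, B)*o = -3/2/(-5) + (⅛)*0 = -3/2*(-⅕) + 0 = 3/10 + 0 = 3/10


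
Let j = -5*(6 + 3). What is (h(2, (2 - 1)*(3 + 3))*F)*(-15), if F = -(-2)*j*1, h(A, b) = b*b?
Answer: 48600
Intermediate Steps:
j = -45 (j = -5*9 = -45)
h(A, b) = b²
F = -90 (F = -(-2)*(-45)*1 = -2*45*1 = -90*1 = -90)
(h(2, (2 - 1)*(3 + 3))*F)*(-15) = (((2 - 1)*(3 + 3))²*(-90))*(-15) = ((1*6)²*(-90))*(-15) = (6²*(-90))*(-15) = (36*(-90))*(-15) = -3240*(-15) = 48600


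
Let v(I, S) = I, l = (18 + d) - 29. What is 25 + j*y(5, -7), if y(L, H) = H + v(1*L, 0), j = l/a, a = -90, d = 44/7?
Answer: 2614/105 ≈ 24.895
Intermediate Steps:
d = 44/7 (d = 44*(⅐) = 44/7 ≈ 6.2857)
l = -33/7 (l = (18 + 44/7) - 29 = 170/7 - 29 = -33/7 ≈ -4.7143)
j = 11/210 (j = -33/7/(-90) = -33/7*(-1/90) = 11/210 ≈ 0.052381)
y(L, H) = H + L (y(L, H) = H + 1*L = H + L)
25 + j*y(5, -7) = 25 + 11*(-7 + 5)/210 = 25 + (11/210)*(-2) = 25 - 11/105 = 2614/105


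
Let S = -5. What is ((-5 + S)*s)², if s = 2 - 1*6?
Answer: 1600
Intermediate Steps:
s = -4 (s = 2 - 6 = -4)
((-5 + S)*s)² = ((-5 - 5)*(-4))² = (-10*(-4))² = 40² = 1600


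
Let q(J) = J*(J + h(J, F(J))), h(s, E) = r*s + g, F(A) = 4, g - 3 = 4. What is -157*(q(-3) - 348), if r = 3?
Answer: 52281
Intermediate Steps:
g = 7 (g = 3 + 4 = 7)
h(s, E) = 7 + 3*s (h(s, E) = 3*s + 7 = 7 + 3*s)
q(J) = J*(7 + 4*J) (q(J) = J*(J + (7 + 3*J)) = J*(7 + 4*J))
-157*(q(-3) - 348) = -157*(-3*(7 + 4*(-3)) - 348) = -157*(-3*(7 - 12) - 348) = -157*(-3*(-5) - 348) = -157*(15 - 348) = -157*(-333) = 52281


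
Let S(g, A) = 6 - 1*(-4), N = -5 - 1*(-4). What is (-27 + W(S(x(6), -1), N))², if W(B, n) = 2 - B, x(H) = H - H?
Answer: 1225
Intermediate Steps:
x(H) = 0
N = -1 (N = -5 + 4 = -1)
S(g, A) = 10 (S(g, A) = 6 + 4 = 10)
(-27 + W(S(x(6), -1), N))² = (-27 + (2 - 1*10))² = (-27 + (2 - 10))² = (-27 - 8)² = (-35)² = 1225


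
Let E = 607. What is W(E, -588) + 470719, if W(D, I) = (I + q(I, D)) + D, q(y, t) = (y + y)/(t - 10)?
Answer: 93676470/199 ≈ 4.7074e+5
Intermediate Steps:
q(y, t) = 2*y/(-10 + t) (q(y, t) = (2*y)/(-10 + t) = 2*y/(-10 + t))
W(D, I) = D + I + 2*I/(-10 + D) (W(D, I) = (I + 2*I/(-10 + D)) + D = D + I + 2*I/(-10 + D))
W(E, -588) + 470719 = (2*(-588) + (-10 + 607)*(607 - 588))/(-10 + 607) + 470719 = (-1176 + 597*19)/597 + 470719 = (-1176 + 11343)/597 + 470719 = (1/597)*10167 + 470719 = 3389/199 + 470719 = 93676470/199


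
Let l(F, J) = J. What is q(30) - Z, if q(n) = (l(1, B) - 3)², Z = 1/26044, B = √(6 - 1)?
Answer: 364615/26044 - 6*√5 ≈ 0.58355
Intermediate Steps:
B = √5 ≈ 2.2361
Z = 1/26044 ≈ 3.8397e-5
q(n) = (-3 + √5)² (q(n) = (√5 - 3)² = (-3 + √5)²)
q(30) - Z = (3 - √5)² - 1*1/26044 = (3 - √5)² - 1/26044 = -1/26044 + (3 - √5)²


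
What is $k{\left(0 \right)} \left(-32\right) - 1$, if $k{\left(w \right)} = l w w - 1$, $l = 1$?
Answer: $31$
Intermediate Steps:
$k{\left(w \right)} = -1 + w^{2}$ ($k{\left(w \right)} = 1 w w - 1 = w w - 1 = w^{2} - 1 = -1 + w^{2}$)
$k{\left(0 \right)} \left(-32\right) - 1 = \left(-1 + 0^{2}\right) \left(-32\right) - 1 = \left(-1 + 0\right) \left(-32\right) - 1 = \left(-1\right) \left(-32\right) - 1 = 32 - 1 = 31$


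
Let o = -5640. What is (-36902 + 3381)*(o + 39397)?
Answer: -1131568397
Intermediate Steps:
(-36902 + 3381)*(o + 39397) = (-36902 + 3381)*(-5640 + 39397) = -33521*33757 = -1131568397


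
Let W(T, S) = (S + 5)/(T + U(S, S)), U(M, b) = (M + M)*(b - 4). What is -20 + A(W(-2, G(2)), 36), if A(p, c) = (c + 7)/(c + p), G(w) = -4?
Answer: -41994/2233 ≈ -18.806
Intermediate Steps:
U(M, b) = 2*M*(-4 + b) (U(M, b) = (2*M)*(-4 + b) = 2*M*(-4 + b))
W(T, S) = (5 + S)/(T + 2*S*(-4 + S)) (W(T, S) = (S + 5)/(T + 2*S*(-4 + S)) = (5 + S)/(T + 2*S*(-4 + S)))
A(p, c) = (7 + c)/(c + p)
-20 + A(W(-2, G(2)), 36) = -20 + (7 + 36)/(36 + (5 - 4)/(-2 + 2*(-4)*(-4 - 4))) = -20 + 43/(36 + 1/(-2 + 2*(-4)*(-8))) = -20 + 43/(36 + 1/(-2 + 64)) = -20 + 43/(36 + 1/62) = -20 + 43/(2233/62) = -20 + (62/2233)*43 = -20 + 2666/2233 = -41994/2233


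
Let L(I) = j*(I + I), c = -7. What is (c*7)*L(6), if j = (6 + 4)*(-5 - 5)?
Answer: 58800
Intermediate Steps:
j = -100 (j = 10*(-10) = -100)
L(I) = -200*I (L(I) = -100*(I + I) = -200*I)
(c*7)*L(6) = (-7*7)*(-200*6) = -49*(-1200) = 58800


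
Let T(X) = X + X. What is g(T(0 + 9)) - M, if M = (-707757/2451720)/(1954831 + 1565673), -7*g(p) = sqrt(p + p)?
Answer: -17262578482327/20139676822720 ≈ -0.85714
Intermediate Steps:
T(X) = 2*X
g(p) = -sqrt(2)*sqrt(p)/7 (g(p) = -sqrt(p + p)/7 = -sqrt(2)*sqrt(p)/7)
M = -235919/2877096688960 (M = -707757*1/2451720/3520504 = -235919/817240*1/3520504 = -235919/2877096688960 ≈ -8.1999e-8)
g(T(0 + 9)) - M = -sqrt(2)*sqrt(2*(0 + 9))/7 - 1*(-235919/2877096688960) = -sqrt(2)*sqrt(2*9)/7 + 235919/2877096688960 = -sqrt(2)*sqrt(18)/7 + 235919/2877096688960 = -sqrt(2)*3*sqrt(2)/7 + 235919/2877096688960 = -6/7 + 235919/2877096688960 = -17262578482327/20139676822720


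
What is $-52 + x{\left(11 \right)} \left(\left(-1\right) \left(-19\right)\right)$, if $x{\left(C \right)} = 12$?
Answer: $176$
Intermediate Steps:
$-52 + x{\left(11 \right)} \left(\left(-1\right) \left(-19\right)\right) = -52 + 12 \left(\left(-1\right) \left(-19\right)\right) = -52 + 12 \cdot 19 = -52 + 228 = 176$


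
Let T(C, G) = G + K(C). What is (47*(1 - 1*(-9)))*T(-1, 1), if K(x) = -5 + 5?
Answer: 470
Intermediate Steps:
K(x) = 0
T(C, G) = G (T(C, G) = G + 0 = G)
(47*(1 - 1*(-9)))*T(-1, 1) = (47*(1 - 1*(-9)))*1 = (47*(1 + 9))*1 = (47*10)*1 = 470*1 = 470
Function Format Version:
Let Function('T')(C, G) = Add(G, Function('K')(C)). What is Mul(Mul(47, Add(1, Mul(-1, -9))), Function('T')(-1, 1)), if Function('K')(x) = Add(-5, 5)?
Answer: 470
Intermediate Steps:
Function('K')(x) = 0
Function('T')(C, G) = G (Function('T')(C, G) = Add(G, 0) = G)
Mul(Mul(47, Add(1, Mul(-1, -9))), Function('T')(-1, 1)) = Mul(Mul(47, Add(1, Mul(-1, -9))), 1) = Mul(Mul(47, Add(1, 9)), 1) = Mul(Mul(47, 10), 1) = Mul(470, 1) = 470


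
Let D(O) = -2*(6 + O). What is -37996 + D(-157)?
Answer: -37694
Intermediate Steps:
D(O) = -12 - 2*O
-37996 + D(-157) = -37996 + (-12 - 2*(-157)) = -37996 + (-12 + 314) = -37996 + 302 = -37694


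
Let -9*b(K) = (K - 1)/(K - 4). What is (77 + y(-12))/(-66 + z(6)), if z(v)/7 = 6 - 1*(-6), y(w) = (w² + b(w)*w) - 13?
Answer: 2509/216 ≈ 11.616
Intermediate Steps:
b(K) = -(-1 + K)/(9*(-4 + K)) (b(K) = -(K - 1)/(9*(K - 4)) = -(-1 + K)/(9*(-4 + K)))
y(w) = -13 + w² + w*(1 - w)/(9*(-4 + w)) (y(w) = (w² + ((1 - w)/(9*(-4 + w)))*w) - 13 = (w² + w*(1 - w)/(9*(-4 + w))) - 13 = -13 + w² + w*(1 - w)/(9*(-4 + w)))
z(v) = 84 (z(v) = 7*(6 - 1*(-6)) = 7*(6 + 6) = 7*12 = 84)
(77 + y(-12))/(-66 + z(6)) = (77 + ((-13 + (-12)²)*(-4 - 12) - ⅑*(-12)*(-1 - 12))/(-4 - 12))/(-66 + 84) = (77 + ((-13 + 144)*(-16) - ⅑*(-12)*(-13))/(-16))/18 = (77 - (131*(-16) - 52/3)/16)*(1/18) = (77 - (-2096 - 52/3)/16)*(1/18) = (77 - 1/16*(-6340/3))*(1/18) = (77 + 1585/12)*(1/18) = (2509/12)*(1/18) = 2509/216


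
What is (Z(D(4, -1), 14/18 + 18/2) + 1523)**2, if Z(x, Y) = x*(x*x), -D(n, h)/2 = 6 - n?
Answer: 2128681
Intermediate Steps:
D(n, h) = -12 + 2*n (D(n, h) = -2*(6 - n) = -12 + 2*n)
Z(x, Y) = x**3 (Z(x, Y) = x*x**2 = x**3)
(Z(D(4, -1), 14/18 + 18/2) + 1523)**2 = ((-12 + 2*4)**3 + 1523)**2 = ((-12 + 8)**3 + 1523)**2 = ((-4)**3 + 1523)**2 = (-64 + 1523)**2 = 1459**2 = 2128681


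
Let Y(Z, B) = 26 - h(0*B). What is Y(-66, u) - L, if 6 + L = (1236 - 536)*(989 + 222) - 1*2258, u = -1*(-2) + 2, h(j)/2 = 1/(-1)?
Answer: -845408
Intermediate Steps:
h(j) = -2 (h(j) = 2/(-1) = 2*(-1) = -2)
u = 4 (u = 2 + 2 = 4)
Y(Z, B) = 28 (Y(Z, B) = 26 - 1*(-2) = 26 + 2 = 28)
L = 845436 (L = -6 + ((1236 - 536)*(989 + 222) - 1*2258) = -6 + (700*1211 - 2258) = -6 + (847700 - 2258) = -6 + 845442 = 845436)
Y(-66, u) - L = 28 - 1*845436 = 28 - 845436 = -845408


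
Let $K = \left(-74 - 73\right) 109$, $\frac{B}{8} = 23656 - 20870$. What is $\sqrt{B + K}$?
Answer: $\sqrt{6265} \approx 79.152$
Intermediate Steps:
$B = 22288$ ($B = 8 \left(23656 - 20870\right) = 8 \cdot 2786 = 22288$)
$K = -16023$ ($K = \left(-147\right) 109 = -16023$)
$\sqrt{B + K} = \sqrt{22288 - 16023} = \sqrt{6265}$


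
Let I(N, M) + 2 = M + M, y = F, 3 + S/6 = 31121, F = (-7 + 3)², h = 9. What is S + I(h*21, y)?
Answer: 186738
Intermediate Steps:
F = 16 (F = (-4)² = 16)
S = 186708 (S = -18 + 6*31121 = -18 + 186726 = 186708)
y = 16
I(N, M) = -2 + 2*M (I(N, M) = -2 + (M + M) = -2 + 2*M)
S + I(h*21, y) = 186708 + (-2 + 2*16) = 186708 + (-2 + 32) = 186708 + 30 = 186738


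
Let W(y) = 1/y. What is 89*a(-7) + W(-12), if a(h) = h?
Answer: -7477/12 ≈ -623.08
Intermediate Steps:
89*a(-7) + W(-12) = 89*(-7) + 1/(-12) = -623 - 1/12 = -7477/12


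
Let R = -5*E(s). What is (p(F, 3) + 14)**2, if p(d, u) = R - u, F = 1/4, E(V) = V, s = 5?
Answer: 196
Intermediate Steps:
R = -25 (R = -5*5 = -25)
F = 1/4 ≈ 0.25000
p(d, u) = -25 - u
(p(F, 3) + 14)**2 = ((-25 - 1*3) + 14)**2 = ((-25 - 3) + 14)**2 = (-28 + 14)**2 = (-14)**2 = 196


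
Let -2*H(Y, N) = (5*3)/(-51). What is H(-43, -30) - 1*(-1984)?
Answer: 67461/34 ≈ 1984.1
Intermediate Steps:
H(Y, N) = 5/34 (H(Y, N) = -5*3/(2*(-51)) = -15*(-1)/(2*51) = -½*(-5/17) = 5/34)
H(-43, -30) - 1*(-1984) = 5/34 - 1*(-1984) = 5/34 + 1984 = 67461/34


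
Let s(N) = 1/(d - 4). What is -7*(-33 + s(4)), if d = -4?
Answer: 1855/8 ≈ 231.88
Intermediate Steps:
s(N) = -⅛ (s(N) = 1/(-4 - 4) = 1/(-8) = -⅛)
-7*(-33 + s(4)) = -7*(-33 - ⅛) = -7*(-265/8) = 1855/8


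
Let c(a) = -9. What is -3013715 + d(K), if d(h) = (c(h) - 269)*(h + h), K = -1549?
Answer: -2152471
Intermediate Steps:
d(h) = -556*h (d(h) = (-9 - 269)*(h + h) = -556*h)
-3013715 + d(K) = -3013715 - 556*(-1549) = -3013715 + 861244 = -2152471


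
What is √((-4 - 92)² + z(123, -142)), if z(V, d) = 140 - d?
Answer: √9498 ≈ 97.458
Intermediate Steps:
√((-4 - 92)² + z(123, -142)) = √((-4 - 92)² + (140 - 1*(-142))) = √((-96)² + (140 + 142)) = √(9216 + 282) = √9498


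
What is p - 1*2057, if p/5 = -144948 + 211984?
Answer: 333123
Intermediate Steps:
p = 335180 (p = 5*(-144948 + 211984) = 5*67036 = 335180)
p - 1*2057 = 335180 - 1*2057 = 335180 - 2057 = 333123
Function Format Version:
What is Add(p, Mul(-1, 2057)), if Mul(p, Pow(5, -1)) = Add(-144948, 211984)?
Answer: 333123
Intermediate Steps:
p = 335180 (p = Mul(5, Add(-144948, 211984)) = Mul(5, 67036) = 335180)
Add(p, Mul(-1, 2057)) = Add(335180, Mul(-1, 2057)) = Add(335180, -2057) = 333123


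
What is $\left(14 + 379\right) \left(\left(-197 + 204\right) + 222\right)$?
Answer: $89997$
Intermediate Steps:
$\left(14 + 379\right) \left(\left(-197 + 204\right) + 222\right) = 393 \left(7 + 222\right) = 393 \cdot 229 = 89997$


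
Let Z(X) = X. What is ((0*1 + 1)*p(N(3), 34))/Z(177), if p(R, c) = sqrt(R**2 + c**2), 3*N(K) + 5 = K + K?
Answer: sqrt(10405)/531 ≈ 0.19210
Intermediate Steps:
N(K) = -5/3 + 2*K/3 (N(K) = -5/3 + (K + K)/3 = -5/3 + (2*K)/3 = -5/3 + 2*K/3)
((0*1 + 1)*p(N(3), 34))/Z(177) = ((0*1 + 1)*sqrt((-5/3 + (2/3)*3)**2 + 34**2))/177 = ((0 + 1)*sqrt((-5/3 + 2)**2 + 1156))*(1/177) = (1*sqrt((1/3)**2 + 1156))*(1/177) = (1*sqrt(1/9 + 1156))*(1/177) = (1*sqrt(10405/9))*(1/177) = (1*(sqrt(10405)/3))*(1/177) = (sqrt(10405)/3)*(1/177) = sqrt(10405)/531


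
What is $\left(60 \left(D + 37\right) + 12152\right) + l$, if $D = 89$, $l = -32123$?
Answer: $-12411$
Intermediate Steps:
$\left(60 \left(D + 37\right) + 12152\right) + l = \left(60 \left(89 + 37\right) + 12152\right) - 32123 = \left(60 \cdot 126 + 12152\right) - 32123 = \left(7560 + 12152\right) - 32123 = 19712 - 32123 = -12411$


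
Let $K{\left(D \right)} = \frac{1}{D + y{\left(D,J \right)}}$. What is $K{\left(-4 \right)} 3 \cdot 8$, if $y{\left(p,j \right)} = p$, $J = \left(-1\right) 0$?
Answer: $-3$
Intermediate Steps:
$J = 0$
$K{\left(D \right)} = \frac{1}{2 D}$ ($K{\left(D \right)} = \frac{1}{D + D} = \frac{1}{2 D}$)
$K{\left(-4 \right)} 3 \cdot 8 = \frac{1}{2 \left(-4\right)} 3 \cdot 8 = \frac{1}{2} \left(- \frac{1}{4}\right) 3 \cdot 8 = \left(- \frac{1}{8}\right) 3 \cdot 8 = \left(- \frac{3}{8}\right) 8 = -3$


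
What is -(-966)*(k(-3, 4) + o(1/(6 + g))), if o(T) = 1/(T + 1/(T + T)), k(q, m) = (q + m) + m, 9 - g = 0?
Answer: 1125390/227 ≈ 4957.7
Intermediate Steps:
g = 9 (g = 9 - 1*0 = 9 + 0 = 9)
k(q, m) = q + 2*m (k(q, m) = (m + q) + m = q + 2*m)
o(T) = 1/(T + 1/(2*T))
-(-966)*(k(-3, 4) + o(1/(6 + g))) = -(-966)*((-3 + 2*4) + 2/((6 + 9)*(1 + 2*(1/(6 + 9))**2))) = -(-966)*((-3 + 8) + 2/(15*(1 + 2*(1/15)**2))) = -(-966)*(5 + 2*(1/15)/(1 + 2*(1/15)**2)) = -(-966)*(5 + 2*(1/15)/(1 + 2*(1/225))) = -(-966)*(5 + 2*(1/15)/(1 + 2/225)) = -(-966)*(5 + 2*(1/15)/(227/225)) = -(-966)*(5 + 2*(1/15)*(225/227)) = -(-966)*(5 + 30/227) = -(-966)*1165/227 = -138*(-8155/227) = 1125390/227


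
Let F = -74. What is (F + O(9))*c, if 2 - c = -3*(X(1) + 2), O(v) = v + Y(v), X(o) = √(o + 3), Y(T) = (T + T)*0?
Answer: -910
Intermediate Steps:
Y(T) = 0 (Y(T) = (2*T)*0 = 0)
X(o) = √(3 + o)
O(v) = v (O(v) = v + 0 = v)
c = 14 (c = 2 - (-3)*(√(3 + 1) + 2) = 2 - (-3)*(√4 + 2) = 2 - (-3)*(2 + 2) = 2 - (-3)*4 = 2 - 1*(-12) = 2 + 12 = 14)
(F + O(9))*c = (-74 + 9)*14 = -65*14 = -910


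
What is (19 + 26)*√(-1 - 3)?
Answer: 90*I ≈ 90.0*I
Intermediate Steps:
(19 + 26)*√(-1 - 3) = 45*√(-4) = 45*(2*I) = 90*I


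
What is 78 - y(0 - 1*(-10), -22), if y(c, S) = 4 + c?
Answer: 64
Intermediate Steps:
78 - y(0 - 1*(-10), -22) = 78 - (4 + (0 - 1*(-10))) = 78 - (4 + (0 + 10)) = 78 - (4 + 10) = 78 - 1*14 = 78 - 14 = 64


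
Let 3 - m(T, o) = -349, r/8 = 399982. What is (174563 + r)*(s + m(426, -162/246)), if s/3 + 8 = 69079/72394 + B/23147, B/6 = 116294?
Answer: 2382237167518069229/1675703918 ≈ 1.4216e+9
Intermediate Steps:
r = 3199856 (r = 8*399982 = 3199856)
m(T, o) = 352 (m(T, o) = 3 - 1*(-349) = 3 + 349 = 352)
B = 697764 (B = 6*116294 = 697764)
s = 116121801855/1675703918 (s = -24 + 3*(69079/72394 + 697764/23147) = -24 + 3*(52112898629/1675703918) = -24 + 156338695887/1675703918 = 116121801855/1675703918 ≈ 69.297)
(174563 + r)*(s + m(426, -162/246)) = (174563 + 3199856)*(116121801855/1675703918 + 352) = 3374419*(705969580991/1675703918) = 2382237167518069229/1675703918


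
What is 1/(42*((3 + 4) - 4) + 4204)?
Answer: 1/4330 ≈ 0.00023095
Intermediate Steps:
1/(42*((3 + 4) - 4) + 4204) = 1/(42*(7 - 4) + 4204) = 1/(42*3 + 4204) = 1/(126 + 4204) = 1/4330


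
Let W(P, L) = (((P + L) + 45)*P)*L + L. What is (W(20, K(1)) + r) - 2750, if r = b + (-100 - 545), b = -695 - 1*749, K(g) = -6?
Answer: -11925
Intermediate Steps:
W(P, L) = L + L*P*(45 + L + P) (W(P, L) = (((L + P) + 45)*P)*L + L = ((45 + L + P)*P)*L + L = (P*(45 + L + P))*L + L = L*P*(45 + L + P) + L = L + L*P*(45 + L + P))
b = -1444 (b = -695 - 749 = -1444)
r = -2089 (r = -1444 + (-100 - 545) = -1444 - 645 = -2089)
(W(20, K(1)) + r) - 2750 = (-6*(1 + 20**2 + 45*20 - 6*20) - 2089) - 2750 = (-6*(1 + 400 + 900 - 120) - 2089) - 2750 = (-6*1181 - 2089) - 2750 = (-7086 - 2089) - 2750 = -9175 - 2750 = -11925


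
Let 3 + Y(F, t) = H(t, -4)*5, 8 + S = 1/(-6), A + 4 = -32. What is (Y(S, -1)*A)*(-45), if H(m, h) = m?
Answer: -12960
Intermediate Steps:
A = -36 (A = -4 - 32 = -36)
S = -49/6 (S = -8 + 1/(-6) = -8 - ⅙ = -49/6 ≈ -8.1667)
Y(F, t) = -3 + 5*t (Y(F, t) = -3 + t*5 = -3 + 5*t)
(Y(S, -1)*A)*(-45) = ((-3 + 5*(-1))*(-36))*(-45) = ((-3 - 5)*(-36))*(-45) = -8*(-36)*(-45) = 288*(-45) = -12960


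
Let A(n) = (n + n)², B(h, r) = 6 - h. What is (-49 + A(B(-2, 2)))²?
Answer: 42849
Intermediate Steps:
A(n) = 4*n² (A(n) = (2*n)² = 4*n²)
(-49 + A(B(-2, 2)))² = (-49 + 4*(6 - 1*(-2))²)² = (-49 + 4*(6 + 2)²)² = (-49 + 4*8²)² = (-49 + 4*64)² = (-49 + 256)² = 207² = 42849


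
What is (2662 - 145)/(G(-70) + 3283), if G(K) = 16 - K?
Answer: 839/1123 ≈ 0.74711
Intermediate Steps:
(2662 - 145)/(G(-70) + 3283) = (2662 - 145)/((16 - 1*(-70)) + 3283) = 2517/((16 + 70) + 3283) = 2517/(86 + 3283) = 2517/3369 = 2517*(1/3369) = 839/1123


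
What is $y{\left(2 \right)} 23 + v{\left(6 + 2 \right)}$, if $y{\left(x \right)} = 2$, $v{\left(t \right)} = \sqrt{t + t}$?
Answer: $50$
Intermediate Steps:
$v{\left(t \right)} = \sqrt{2} \sqrt{t}$ ($v{\left(t \right)} = \sqrt{2 t} = \sqrt{2} \sqrt{t}$)
$y{\left(2 \right)} 23 + v{\left(6 + 2 \right)} = 2 \cdot 23 + \sqrt{2} \sqrt{6 + 2} = 46 + \sqrt{2} \sqrt{8} = 46 + \sqrt{2} \cdot 2 \sqrt{2} = 46 + 4 = 50$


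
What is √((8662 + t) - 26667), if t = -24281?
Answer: I*√42286 ≈ 205.64*I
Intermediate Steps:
√((8662 + t) - 26667) = √((8662 - 24281) - 26667) = √(-15619 - 26667) = √(-42286) = I*√42286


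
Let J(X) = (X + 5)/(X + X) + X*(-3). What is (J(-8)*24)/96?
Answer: 387/64 ≈ 6.0469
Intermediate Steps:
J(X) = -3*X + (5 + X)/(2*X) (J(X) = (5 + X)/((2*X)) - 3*X = (5 + X)*(1/(2*X)) - 3*X = (5 + X)/(2*X) - 3*X = -3*X + (5 + X)/(2*X))
(J(-8)*24)/96 = (((½)*(5 - 1*(-8)*(-1 + 6*(-8)))/(-8))*24)/96 = (((½)*(-⅛)*(5 - 1*(-8)*(-1 - 48)))*24)*(1/96) = (((½)*(-⅛)*(5 - 1*(-8)*(-49)))*24)*(1/96) = (((½)*(-⅛)*(5 - 392))*24)*(1/96) = (((½)*(-⅛)*(-387))*24)*(1/96) = ((387/16)*24)*(1/96) = (1161/2)*(1/96) = 387/64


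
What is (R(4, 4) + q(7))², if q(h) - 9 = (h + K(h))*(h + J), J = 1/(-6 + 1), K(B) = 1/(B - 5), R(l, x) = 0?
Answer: 3600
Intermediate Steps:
K(B) = 1/(-5 + B)
J = -⅕ (J = 1/(-5) = -⅕ ≈ -0.20000)
q(h) = 9 + (-⅕ + h)*(h + 1/(-5 + h)) (q(h) = 9 + (h + 1/(-5 + h))*(h - ⅕) = 9 + (h + 1/(-5 + h))*(-⅕ + h) = 9 + (-⅕ + h)*(h + 1/(-5 + h)))
(R(4, 4) + q(7))² = (0 + (-226 - 26*7² + 5*7³ + 55*7)/(5*(-5 + 7)))² = (0 + (⅕)*(-226 - 26*49 + 5*343 + 385)/2)² = (0 + (⅕)*(½)*(-226 - 1274 + 1715 + 385))² = (0 + (⅕)*(½)*600)² = (0 + 60)² = 60² = 3600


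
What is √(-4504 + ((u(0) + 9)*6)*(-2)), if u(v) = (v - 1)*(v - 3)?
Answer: 2*I*√1162 ≈ 68.176*I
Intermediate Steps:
u(v) = (-1 + v)*(-3 + v)
√(-4504 + ((u(0) + 9)*6)*(-2)) = √(-4504 + (((3 + 0² - 4*0) + 9)*6)*(-2)) = √(-4504 + (((3 + 0 + 0) + 9)*6)*(-2)) = √(-4504 + ((3 + 9)*6)*(-2)) = √(-4504 + (12*6)*(-2)) = √(-4504 + 72*(-2)) = √(-4504 - 144) = √(-4648) = 2*I*√1162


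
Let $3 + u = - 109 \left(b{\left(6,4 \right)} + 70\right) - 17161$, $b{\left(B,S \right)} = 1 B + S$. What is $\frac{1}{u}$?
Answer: $- \frac{1}{25884} \approx -3.8634 \cdot 10^{-5}$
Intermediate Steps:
$b{\left(B,S \right)} = B + S$
$u = -25884$ ($u = -3 - \left(17161 + 109 \left(\left(6 + 4\right) + 70\right)\right) = -3 - \left(17161 + 109 \left(10 + 70\right)\right) = -3 - 25881 = -25884$)
$\frac{1}{u} = \frac{1}{-25884} = - \frac{1}{25884}$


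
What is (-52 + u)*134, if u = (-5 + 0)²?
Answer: -3618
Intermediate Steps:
u = 25 (u = (-5)² = 25)
(-52 + u)*134 = (-52 + 25)*134 = -27*134 = -3618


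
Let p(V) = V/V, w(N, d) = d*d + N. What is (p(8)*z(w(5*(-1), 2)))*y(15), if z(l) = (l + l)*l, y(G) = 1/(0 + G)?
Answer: 2/15 ≈ 0.13333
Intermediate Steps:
w(N, d) = N + d² (w(N, d) = d² + N = N + d²)
y(G) = 1/G
p(V) = 1
z(l) = 2*l² (z(l) = (2*l)*l = 2*l²)
(p(8)*z(w(5*(-1), 2)))*y(15) = (1*(2*(5*(-1) + 2²)²))/15 = (1*(2*(-5 + 4)²))*(1/15) = (1*(2*(-1)²))*(1/15) = (1*(2*1))*(1/15) = (1*2)*(1/15) = 2*(1/15) = 2/15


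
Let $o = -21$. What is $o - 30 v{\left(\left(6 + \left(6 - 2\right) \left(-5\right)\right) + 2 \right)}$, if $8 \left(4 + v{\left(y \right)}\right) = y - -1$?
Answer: $\frac{561}{4} \approx 140.25$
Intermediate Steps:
$v{\left(y \right)} = - \frac{31}{8} + \frac{y}{8}$ ($v{\left(y \right)} = -4 + \frac{y - -1}{8} = -4 + \frac{y + 1}{8} = -4 + \frac{1 + y}{8} = -4 + \left(\frac{1}{8} + \frac{y}{8}\right) = - \frac{31}{8} + \frac{y}{8}$)
$o - 30 v{\left(\left(6 + \left(6 - 2\right) \left(-5\right)\right) + 2 \right)} = -21 - 30 \left(- \frac{31}{8} + \frac{\left(6 + \left(6 - 2\right) \left(-5\right)\right) + 2}{8}\right) = -21 - 30 \left(- \frac{31}{8} + \frac{\left(6 + 4 \left(-5\right)\right) + 2}{8}\right) = -21 - 30 \left(- \frac{31}{8} + \frac{\left(6 - 20\right) + 2}{8}\right) = -21 - 30 \left(- \frac{31}{8} + \frac{-14 + 2}{8}\right) = -21 - 30 \left(- \frac{31}{8} + \frac{1}{8} \left(-12\right)\right) = -21 - 30 \left(- \frac{31}{8} - \frac{3}{2}\right) = -21 - - \frac{645}{4} = -21 + \frac{645}{4} = \frac{561}{4}$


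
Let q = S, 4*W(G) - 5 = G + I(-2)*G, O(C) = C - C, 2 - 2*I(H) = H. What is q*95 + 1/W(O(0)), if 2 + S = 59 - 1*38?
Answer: 9029/5 ≈ 1805.8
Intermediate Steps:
I(H) = 1 - H/2
O(C) = 0
W(G) = 5/4 + 3*G/4 (W(G) = 5/4 + (G + (1 - 1/2*(-2))*G)/4 = 5/4 + (G + (1 + 1)*G)/4 = 5/4 + (G + 2*G)/4 = 5/4 + (3*G)/4 = 5/4 + 3*G/4)
S = 19 (S = -2 + (59 - 1*38) = -2 + (59 - 38) = -2 + 21 = 19)
q = 19
q*95 + 1/W(O(0)) = 19*95 + 1/(5/4 + (3/4)*0) = 1805 + 1/(5/4 + 0) = 1805 + 1/(5/4) = 1805 + 4/5 = 9029/5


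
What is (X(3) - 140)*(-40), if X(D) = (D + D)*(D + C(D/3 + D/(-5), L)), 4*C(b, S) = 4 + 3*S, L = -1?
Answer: 4820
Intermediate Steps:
C(b, S) = 1 + 3*S/4 (C(b, S) = (4 + 3*S)/4 = 1 + 3*S/4)
X(D) = 2*D*(¼ + D) (X(D) = (D + D)*(D + (1 + (¾)*(-1))) = (2*D)*(D + (1 - ¾)) = (2*D)*(D + ¼) = (2*D)*(¼ + D) = 2*D*(¼ + D))
(X(3) - 140)*(-40) = ((½)*3*(1 + 4*3) - 140)*(-40) = ((½)*3*(1 + 12) - 140)*(-40) = ((½)*3*13 - 140)*(-40) = (39/2 - 140)*(-40) = -241/2*(-40) = 4820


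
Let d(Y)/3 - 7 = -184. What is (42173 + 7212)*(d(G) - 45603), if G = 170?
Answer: -2278327590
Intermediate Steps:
d(Y) = -531 (d(Y) = 21 + 3*(-184) = 21 - 552 = -531)
(42173 + 7212)*(d(G) - 45603) = (42173 + 7212)*(-531 - 45603) = 49385*(-46134) = -2278327590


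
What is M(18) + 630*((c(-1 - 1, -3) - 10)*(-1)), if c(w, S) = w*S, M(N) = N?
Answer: 2538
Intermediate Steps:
c(w, S) = S*w
M(18) + 630*((c(-1 - 1, -3) - 10)*(-1)) = 18 + 630*((-3*(-1 - 1) - 10)*(-1)) = 18 + 630*((-3*(-2) - 10)*(-1)) = 18 + 630*((6 - 10)*(-1)) = 18 + 630*(-4*(-1)) = 18 + 630*4 = 18 + 2520 = 2538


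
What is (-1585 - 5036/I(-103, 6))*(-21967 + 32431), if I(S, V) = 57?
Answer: -332688928/19 ≈ -1.7510e+7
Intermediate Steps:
(-1585 - 5036/I(-103, 6))*(-21967 + 32431) = (-1585 - 5036/57)*(-21967 + 32431) = (-1585 - 5036*1/57)*10464 = (-1585 - 5036/57)*10464 = -95381/57*10464 = -332688928/19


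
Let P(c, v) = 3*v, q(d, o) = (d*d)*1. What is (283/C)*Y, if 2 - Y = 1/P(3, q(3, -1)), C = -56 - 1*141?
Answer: -14999/5319 ≈ -2.8199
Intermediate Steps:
q(d, o) = d² (q(d, o) = d²*1 = d²)
C = -197 (C = -56 - 141 = -197)
Y = 53/27 (Y = 2 - 1/(3*3²) = 2 - 1/(3*9) = 2 - 1/27 = 53/27 ≈ 1.9630)
(283/C)*Y = (283/(-197))*(53/27) = (283*(-1/197))*(53/27) = -283/197*53/27 = -14999/5319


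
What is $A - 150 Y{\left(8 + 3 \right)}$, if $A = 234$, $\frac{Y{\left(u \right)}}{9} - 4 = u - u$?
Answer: $-5166$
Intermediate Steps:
$Y{\left(u \right)} = 36$ ($Y{\left(u \right)} = 36 + 9 \left(u - u\right) = 36 + 9 \cdot 0 = 36 + 0 = 36$)
$A - 150 Y{\left(8 + 3 \right)} = 234 - 5400 = -5166$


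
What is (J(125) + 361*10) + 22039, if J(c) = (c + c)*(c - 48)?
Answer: 44899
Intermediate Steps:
J(c) = 2*c*(-48 + c) (J(c) = (2*c)*(-48 + c) = 2*c*(-48 + c))
(J(125) + 361*10) + 22039 = (2*125*(-48 + 125) + 361*10) + 22039 = (2*125*77 + 3610) + 22039 = (19250 + 3610) + 22039 = 22860 + 22039 = 44899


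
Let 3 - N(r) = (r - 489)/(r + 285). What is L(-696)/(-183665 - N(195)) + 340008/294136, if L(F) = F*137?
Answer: 904952534709/540235510063 ≈ 1.6751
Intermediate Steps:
N(r) = 3 - (-489 + r)/(285 + r) (N(r) = 3 - (r - 489)/(r + 285) = 3 - (-489 + r)/(285 + r))
L(F) = 137*F
L(-696)/(-183665 - N(195)) + 340008/294136 = (137*(-696))/(-183665 - 2*(672 + 195)/(285 + 195)) + 340008/294136 = -95352/(-183665 - 2*867/480) + 340008*(1/294136) = -95352/(-183665 - 2*867/480) + 42501/36767 = -95352/(-183665 - 1*289/80) + 42501/36767 = -95352/(-183665 - 289/80) + 42501/36767 = -95352/(-14693489/80) + 42501/36767 = -95352*(-80/14693489) + 42501/36767 = 7628160/14693489 + 42501/36767 = 904952534709/540235510063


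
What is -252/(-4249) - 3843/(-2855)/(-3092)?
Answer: 315463059/5358389620 ≈ 0.058873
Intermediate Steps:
-252/(-4249) - 3843/(-2855)/(-3092) = -252*(-1/4249) - 3843*(-1/2855)*(-1/3092) = 36/607 + (3843/2855)*(-1/3092) = 36/607 - 3843/8827660 = 315463059/5358389620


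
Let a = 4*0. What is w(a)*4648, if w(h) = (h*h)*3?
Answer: 0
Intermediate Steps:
a = 0
w(h) = 3*h**2 (w(h) = h**2*3 = 3*h**2)
w(a)*4648 = (3*0**2)*4648 = (3*0)*4648 = 0*4648 = 0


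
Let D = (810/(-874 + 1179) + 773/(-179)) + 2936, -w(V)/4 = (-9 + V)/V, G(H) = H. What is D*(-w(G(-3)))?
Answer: 512640464/10919 ≈ 46949.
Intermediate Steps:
w(V) = -4*(-9 + V)/V
D = 32040029/10919 (D = (810/305 + 773*(-1/179)) + 2936 = (810*(1/305) - 773/179) + 2936 = (162/61 - 773/179) + 2936 = -18155/10919 + 2936 = 32040029/10919 ≈ 2934.3)
D*(-w(G(-3))) = 32040029*(-(-4 + 36/(-3)))/10919 = 32040029*(-(-4 + 36*(-⅓)))/10919 = 32040029*(-(-4 - 12))/10919 = 32040029*(-1*(-16))/10919 = (32040029/10919)*16 = 512640464/10919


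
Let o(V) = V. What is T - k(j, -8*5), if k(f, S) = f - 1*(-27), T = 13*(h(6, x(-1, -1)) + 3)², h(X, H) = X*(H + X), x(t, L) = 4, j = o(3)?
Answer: 51567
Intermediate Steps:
j = 3
T = 51597 (T = 13*(6*(4 + 6) + 3)² = 13*(6*10 + 3)² = 13*(60 + 3)² = 13*63² = 13*3969 = 51597)
k(f, S) = 27 + f (k(f, S) = f + 27 = 27 + f)
T - k(j, -8*5) = 51597 - (27 + 3) = 51597 - 1*30 = 51597 - 30 = 51567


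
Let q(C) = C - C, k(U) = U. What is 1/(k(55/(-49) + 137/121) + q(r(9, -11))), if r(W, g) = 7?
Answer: 5929/58 ≈ 102.22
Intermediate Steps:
q(C) = 0
1/(k(55/(-49) + 137/121) + q(r(9, -11))) = 1/((55/(-49) + 137/121) + 0) = 1/((55*(-1/49) + 137*(1/121)) + 0) = 1/((-55/49 + 137/121) + 0) = 1/(58/5929 + 0) = 1/(58/5929) = 5929/58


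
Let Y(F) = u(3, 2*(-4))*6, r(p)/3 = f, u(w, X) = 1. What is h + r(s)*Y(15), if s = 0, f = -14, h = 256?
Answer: 4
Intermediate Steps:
r(p) = -42 (r(p) = 3*(-14) = -42)
Y(F) = 6 (Y(F) = 1*6 = 6)
h + r(s)*Y(15) = 256 - 42*6 = 256 - 252 = 4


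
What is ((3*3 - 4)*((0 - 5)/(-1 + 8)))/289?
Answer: -25/2023 ≈ -0.012358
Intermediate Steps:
((3*3 - 4)*((0 - 5)/(-1 + 8)))/289 = ((9 - 4)*(-5/7))*(1/289) = (5*(-5*⅐))*(1/289) = (5*(-5/7))*(1/289) = -25/7*1/289 = -25/2023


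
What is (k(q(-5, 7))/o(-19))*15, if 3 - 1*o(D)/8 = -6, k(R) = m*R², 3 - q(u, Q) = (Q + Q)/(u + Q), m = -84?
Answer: -280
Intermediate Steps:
q(u, Q) = 3 - 2*Q/(Q + u) (q(u, Q) = 3 - (Q + Q)/(u + Q) = 3 - 2*Q/(Q + u))
k(R) = -84*R²
o(D) = 72 (o(D) = 24 - 8*(-6) = 24 + 48 = 72)
(k(q(-5, 7))/o(-19))*15 = (-84*(7 + 3*(-5))²/(7 - 5)²/72)*15 = (-84*(7 - 15)²/4*(1/72))*15 = (-84*((½)*(-8))²*(1/72))*15 = (-84*(-4)²*(1/72))*15 = (-84*16*(1/72))*15 = -1344*1/72*15 = -56/3*15 = -280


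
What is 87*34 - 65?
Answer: 2893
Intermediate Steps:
87*34 - 65 = 2958 - 65 = 2893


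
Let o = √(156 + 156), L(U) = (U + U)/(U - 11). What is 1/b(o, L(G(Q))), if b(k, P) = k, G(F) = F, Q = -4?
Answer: √78/156 ≈ 0.056614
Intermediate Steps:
L(U) = 2*U/(-11 + U) (L(U) = (2*U)/(-11 + U) = 2*U/(-11 + U))
o = 2*√78 (o = √312 = 2*√78 ≈ 17.664)
1/b(o, L(G(Q))) = 1/(2*√78) = √78/156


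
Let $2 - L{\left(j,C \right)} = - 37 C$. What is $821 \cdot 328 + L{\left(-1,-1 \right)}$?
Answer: $269253$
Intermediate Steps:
$L{\left(j,C \right)} = 2 + 37 C$ ($L{\left(j,C \right)} = 2 - - 37 C = 2 + 37 C$)
$821 \cdot 328 + L{\left(-1,-1 \right)} = 821 \cdot 328 + \left(2 + 37 \left(-1\right)\right) = 269288 + \left(2 - 37\right) = 269288 - 35 = 269253$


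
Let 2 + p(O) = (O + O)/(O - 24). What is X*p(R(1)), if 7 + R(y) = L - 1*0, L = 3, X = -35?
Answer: 60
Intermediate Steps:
R(y) = -4 (R(y) = -7 + (3 - 1*0) = -7 + (3 + 0) = -7 + 3 = -4)
p(O) = -2 + 2*O/(-24 + O) (p(O) = -2 + (O + O)/(O - 24) = -2 + (2*O)/(-24 + O) = -2 + 2*O/(-24 + O))
X*p(R(1)) = -1680/(-24 - 4) = -1680/(-28) = -1680*(-1)/28 = -35*(-12/7) = 60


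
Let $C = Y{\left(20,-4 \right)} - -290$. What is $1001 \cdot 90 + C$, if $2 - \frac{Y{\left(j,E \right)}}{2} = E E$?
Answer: $90352$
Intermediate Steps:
$Y{\left(j,E \right)} = 4 - 2 E^{2}$ ($Y{\left(j,E \right)} = 4 - 2 E E = 4 - 2 E^{2}$)
$C = 262$ ($C = \left(4 - 2 \left(-4\right)^{2}\right) - -290 = \left(4 - 32\right) + 290 = -28 + 290 = 262$)
$1001 \cdot 90 + C = 1001 \cdot 90 + 262 = 90090 + 262 = 90352$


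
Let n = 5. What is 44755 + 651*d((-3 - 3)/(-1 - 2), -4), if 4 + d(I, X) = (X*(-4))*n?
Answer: 94231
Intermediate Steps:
d(I, X) = -4 - 20*X (d(I, X) = -4 + (X*(-4))*5 = -4 - 4*X*5 = -4 - 20*X)
44755 + 651*d((-3 - 3)/(-1 - 2), -4) = 44755 + 651*(-4 - 20*(-4)) = 44755 + 651*(-4 + 80) = 44755 + 651*76 = 44755 + 49476 = 94231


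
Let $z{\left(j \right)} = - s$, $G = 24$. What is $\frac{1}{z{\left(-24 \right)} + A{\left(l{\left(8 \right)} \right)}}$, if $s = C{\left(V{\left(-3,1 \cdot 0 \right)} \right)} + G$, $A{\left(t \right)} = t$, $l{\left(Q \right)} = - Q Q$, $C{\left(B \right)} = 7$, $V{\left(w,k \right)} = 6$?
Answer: $- \frac{1}{95} \approx -0.010526$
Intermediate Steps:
$l{\left(Q \right)} = - Q^{2}$
$s = 31$ ($s = 7 + 24 = 31$)
$z{\left(j \right)} = -31$ ($z{\left(j \right)} = \left(-1\right) 31 = -31$)
$\frac{1}{z{\left(-24 \right)} + A{\left(l{\left(8 \right)} \right)}} = \frac{1}{-31 - 8^{2}} = \frac{1}{-31 - 64} = \frac{1}{-95} = - \frac{1}{95}$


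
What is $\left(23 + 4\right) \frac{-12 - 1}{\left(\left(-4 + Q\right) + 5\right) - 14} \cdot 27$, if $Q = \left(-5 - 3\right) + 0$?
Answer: $\frac{3159}{7} \approx 451.29$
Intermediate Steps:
$Q = -8$ ($Q = -8 + 0 = -8$)
$\left(23 + 4\right) \frac{-12 - 1}{\left(\left(-4 + Q\right) + 5\right) - 14} \cdot 27 = \left(23 + 4\right) \frac{-12 - 1}{\left(\left(-4 - 8\right) + 5\right) - 14} \cdot 27 = 27 \left(- \frac{13}{\left(-12 + 5\right) - 14}\right) 27 = 27 \left(- \frac{13}{-7 - 14}\right) 27 = 27 \left(- \frac{13}{-21}\right) 27 = 27 \left(\left(-13\right) \left(- \frac{1}{21}\right)\right) 27 = 27 \cdot \frac{13}{21} \cdot 27 = \frac{117}{7} \cdot 27 = \frac{3159}{7}$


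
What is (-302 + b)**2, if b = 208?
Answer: 8836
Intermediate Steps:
(-302 + b)**2 = (-302 + 208)**2 = (-94)**2 = 8836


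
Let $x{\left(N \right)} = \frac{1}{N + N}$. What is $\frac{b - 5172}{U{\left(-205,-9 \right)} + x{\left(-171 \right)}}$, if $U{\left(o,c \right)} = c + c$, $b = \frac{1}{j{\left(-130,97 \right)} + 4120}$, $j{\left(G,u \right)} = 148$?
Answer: $\frac{3774670245}{13139038} \approx 287.29$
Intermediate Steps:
$b = \frac{1}{4268}$ ($b = \frac{1}{148 + 4120} = \frac{1}{4268} \approx 0.0002343$)
$U{\left(o,c \right)} = 2 c$
$x{\left(N \right)} = \frac{1}{2 N}$
$\frac{b - 5172}{U{\left(-205,-9 \right)} + x{\left(-171 \right)}} = \frac{\frac{1}{4268} - 5172}{2 \left(-9\right) + \frac{1}{2 \left(-171\right)}} = - \frac{22074095}{4268 \left(-18 + \frac{1}{2} \left(- \frac{1}{171}\right)\right)} = - \frac{22074095}{4268 \left(-18 - \frac{1}{342}\right)} = - \frac{22074095}{4268 \left(- \frac{6157}{342}\right)} = \left(- \frac{22074095}{4268}\right) \left(- \frac{342}{6157}\right) = \frac{3774670245}{13139038}$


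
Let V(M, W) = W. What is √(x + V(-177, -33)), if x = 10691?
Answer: 73*√2 ≈ 103.24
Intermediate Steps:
√(x + V(-177, -33)) = √(10691 - 33) = √10658 = 73*√2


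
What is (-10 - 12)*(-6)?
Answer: 132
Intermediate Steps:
(-10 - 12)*(-6) = -22*(-6) = 132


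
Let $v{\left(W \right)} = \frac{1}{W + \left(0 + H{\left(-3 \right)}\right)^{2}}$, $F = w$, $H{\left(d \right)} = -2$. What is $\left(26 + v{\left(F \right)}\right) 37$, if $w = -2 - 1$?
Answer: $999$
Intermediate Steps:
$w = -3$ ($w = -2 - 1 = -3$)
$F = -3$
$v{\left(W \right)} = \frac{1}{4 + W}$ ($v{\left(W \right)} = \frac{1}{W + \left(0 - 2\right)^{2}} = \frac{1}{W + \left(-2\right)^{2}} = \frac{1}{W + 4} = \frac{1}{4 + W}$)
$\left(26 + v{\left(F \right)}\right) 37 = \left(26 + \frac{1}{4 - 3}\right) 37 = \left(26 + 1^{-1}\right) 37 = \left(26 + 1\right) 37 = 27 \cdot 37 = 999$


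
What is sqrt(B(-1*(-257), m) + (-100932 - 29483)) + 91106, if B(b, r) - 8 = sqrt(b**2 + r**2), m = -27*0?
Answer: 91106 + 5*I*sqrt(5206) ≈ 91106.0 + 360.76*I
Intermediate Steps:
m = 0
B(b, r) = 8 + sqrt(b**2 + r**2)
sqrt(B(-1*(-257), m) + (-100932 - 29483)) + 91106 = sqrt((8 + sqrt((-1*(-257))**2 + 0**2)) + (-100932 - 29483)) + 91106 = sqrt((8 + sqrt(257**2 + 0)) - 130415) + 91106 = sqrt((8 + sqrt(66049 + 0)) - 130415) + 91106 = sqrt((8 + sqrt(66049)) - 130415) + 91106 = sqrt((8 + 257) - 130415) + 91106 = sqrt(265 - 130415) + 91106 = sqrt(-130150) + 91106 = 5*I*sqrt(5206) + 91106 = 91106 + 5*I*sqrt(5206)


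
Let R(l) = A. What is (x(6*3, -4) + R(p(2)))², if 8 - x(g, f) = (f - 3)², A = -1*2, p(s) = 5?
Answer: 1849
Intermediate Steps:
A = -2
x(g, f) = 8 - (-3 + f)² (x(g, f) = 8 - (f - 3)² = 8 - (-3 + f)²)
R(l) = -2
(x(6*3, -4) + R(p(2)))² = ((8 - (-3 - 4)²) - 2)² = ((8 - 1*(-7)²) - 2)² = ((8 - 1*49) - 2)² = ((8 - 49) - 2)² = (-41 - 2)² = (-43)² = 1849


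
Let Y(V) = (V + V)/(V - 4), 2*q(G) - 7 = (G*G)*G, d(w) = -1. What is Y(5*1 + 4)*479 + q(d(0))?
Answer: 8637/5 ≈ 1727.4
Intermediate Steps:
q(G) = 7/2 + G³/2 (q(G) = 7/2 + ((G*G)*G)/2 = 7/2 + (G²*G)/2 = 7/2 + G³/2)
Y(V) = 2*V/(-4 + V) (Y(V) = (2*V)/(-4 + V) = 2*V/(-4 + V))
Y(5*1 + 4)*479 + q(d(0)) = (2*(5*1 + 4)/(-4 + (5*1 + 4)))*479 + (7/2 + (½)*(-1)³) = (2*(5 + 4)/(-4 + (5 + 4)))*479 + (7/2 + (½)*(-1)) = (2*9/(-4 + 9))*479 + (7/2 - ½) = (2*9/5)*479 + 3 = (2*9*(⅕))*479 + 3 = (18/5)*479 + 3 = 8622/5 + 3 = 8637/5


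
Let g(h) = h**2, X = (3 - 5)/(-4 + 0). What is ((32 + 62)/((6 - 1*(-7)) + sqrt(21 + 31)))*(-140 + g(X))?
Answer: -26273/18 + 2021*sqrt(13)/9 ≈ -649.96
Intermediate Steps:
X = 1/2 (X = -2/(-4) = -2*(-1/4) = 1/2 ≈ 0.50000)
((32 + 62)/((6 - 1*(-7)) + sqrt(21 + 31)))*(-140 + g(X)) = ((32 + 62)/((6 - 1*(-7)) + sqrt(21 + 31)))*(-140 + (1/2)**2) = (94/((6 + 7) + sqrt(52)))*(-140 + 1/4) = (94/(13 + 2*sqrt(13)))*(-559/4) = -26273/(2*(13 + 2*sqrt(13)))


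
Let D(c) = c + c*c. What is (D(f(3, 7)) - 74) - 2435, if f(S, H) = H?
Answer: -2453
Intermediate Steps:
D(c) = c + c²
(D(f(3, 7)) - 74) - 2435 = (7*(1 + 7) - 74) - 2435 = (7*8 - 74) - 2435 = (56 - 74) - 2435 = -18 - 2435 = -2453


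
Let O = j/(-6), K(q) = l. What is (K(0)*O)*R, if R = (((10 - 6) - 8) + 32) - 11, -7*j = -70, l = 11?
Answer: -935/3 ≈ -311.67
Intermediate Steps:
j = 10 (j = -⅐*(-70) = 10)
K(q) = 11
O = -5/3 (O = 10/(-6) = 10*(-⅙) = -5/3 ≈ -1.6667)
R = 17 (R = ((4 - 8) + 32) - 11 = (-4 + 32) - 11 = 28 - 11 = 17)
(K(0)*O)*R = (11*(-5/3))*17 = -55/3*17 = -935/3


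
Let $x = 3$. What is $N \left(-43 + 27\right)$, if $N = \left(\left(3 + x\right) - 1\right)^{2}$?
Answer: $-400$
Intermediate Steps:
$N = 25$ ($N = \left(\left(3 + 3\right) - 1\right)^{2} = \left(6 - 1\right)^{2} = 5^{2} = 25$)
$N \left(-43 + 27\right) = 25 \left(-43 + 27\right) = 25 \left(-16\right) = -400$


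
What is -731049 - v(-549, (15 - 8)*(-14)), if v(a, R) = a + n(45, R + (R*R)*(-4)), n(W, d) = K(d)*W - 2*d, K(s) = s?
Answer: 925602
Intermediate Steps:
n(W, d) = -2*d + W*d (n(W, d) = d*W - 2*d = W*d - 2*d = -2*d + W*d)
v(a, R) = a - 172*R² + 43*R (v(a, R) = a + (R + (R*R)*(-4))*(-2 + 45) = a + (R + R²*(-4))*43 = a + (R - 4*R²)*43 = a + (-172*R² + 43*R) = a - 172*R² + 43*R)
-731049 - v(-549, (15 - 8)*(-14)) = -731049 - (-549 - 43*(15 - 8)*(-14)*(-1 + 4*((15 - 8)*(-14)))) = -731049 - (-549 - 43*7*(-14)*(-1 + 4*(7*(-14)))) = -731049 - (-549 - 43*(-98)*(-1 + 4*(-98))) = -731049 - (-549 - 43*(-98)*(-1 - 392)) = -731049 - (-549 - 43*(-98)*(-393)) = -731049 - (-549 - 1656102) = -731049 - 1*(-1656651) = -731049 + 1656651 = 925602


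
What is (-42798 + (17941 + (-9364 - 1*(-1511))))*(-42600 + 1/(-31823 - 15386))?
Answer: 65783192246710/47209 ≈ 1.3934e+9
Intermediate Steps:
(-42798 + (17941 + (-9364 - 1*(-1511))))*(-42600 + 1/(-31823 - 15386)) = (-42798 + (17941 + (-9364 + 1511)))*(-42600 + 1/(-47209)) = (-42798 + (17941 - 7853))*(-42600 - 1/47209) = (-42798 + 10088)*(-2011103401/47209) = -32710*(-2011103401/47209) = 65783192246710/47209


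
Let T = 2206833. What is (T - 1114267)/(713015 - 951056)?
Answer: -1092566/238041 ≈ -4.5898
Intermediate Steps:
(T - 1114267)/(713015 - 951056) = (2206833 - 1114267)/(713015 - 951056) = 1092566/(-238041) = 1092566*(-1/238041) = -1092566/238041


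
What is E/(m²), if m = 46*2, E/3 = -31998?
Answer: -47997/4232 ≈ -11.341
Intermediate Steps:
E = -95994 (E = 3*(-31998) = -95994)
m = 92
E/(m²) = -95994/(92²) = -95994/8464 = -95994*1/8464 = -47997/4232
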